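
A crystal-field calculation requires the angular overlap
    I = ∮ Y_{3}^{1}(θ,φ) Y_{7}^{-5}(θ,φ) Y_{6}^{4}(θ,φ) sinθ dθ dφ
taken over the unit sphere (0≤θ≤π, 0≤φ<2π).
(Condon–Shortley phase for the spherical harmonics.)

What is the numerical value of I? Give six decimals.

-0.082471

m-sum 0 ✓  L=16 even ✓  4≤6≤10 ✓
Π(2lᵢ+1) = 7×15×13 = 1365
triangle coeff Δ(3,7,6) = 1/2042040
Σ_t [1,3]: t=1:−1/207360 t=2:+1/57600 t=3:−1/207360 = 1/129600
(3j)²=168/12155 [(3 7 6; 0 0 0)], sign=+1
Σ_t [0,2]: t=0:+1/3870720 t=1:−1/2177280 t=2:+1/29030400 = -29/174182400
(3j)²=841/185640 [(3 7 6; 1 -5 4)], sign=-1
⇒ 4πI² = 17661/206635
I = (-1)√(17661/206635/(4π)) = -0.08247091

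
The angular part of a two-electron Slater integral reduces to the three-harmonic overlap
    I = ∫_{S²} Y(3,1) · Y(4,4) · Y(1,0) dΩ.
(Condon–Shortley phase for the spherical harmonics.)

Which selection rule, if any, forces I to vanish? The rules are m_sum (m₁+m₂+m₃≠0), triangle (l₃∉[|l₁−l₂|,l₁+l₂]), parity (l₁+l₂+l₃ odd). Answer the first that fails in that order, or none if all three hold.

Σmᵢ = 5  ✗
l₃∈[|l₁−l₂|,l₁+l₂]=[1,7], have l₃=1
Σlᵢ = 8 ⇒ even

m_sum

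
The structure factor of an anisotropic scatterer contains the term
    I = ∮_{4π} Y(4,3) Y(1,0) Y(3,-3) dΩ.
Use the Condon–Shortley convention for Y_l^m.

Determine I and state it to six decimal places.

Checks pass: Σm=0; 8 even; l₃=3∈[3,5].
(2·4+1)(2·1+1)(2·3+1) = 189
Δ: 2! 6! 0! / 9! → 1/252
sum: t=1:−1/36 = -1/36
3j²(4 1 3; 0 0 0) = Δ·Π!·Σ² = 4/63  (sign +1)
sum: t=1:−1/720 = -1/720
3j²(4 1 3; 3 0 -3) = Δ·Π!·Σ² = 1/36  (sign -1)
combine: 4πI² = 189·4/63·1/36 = 1/3
take √, sign -1: I = -0.16286750

-0.162868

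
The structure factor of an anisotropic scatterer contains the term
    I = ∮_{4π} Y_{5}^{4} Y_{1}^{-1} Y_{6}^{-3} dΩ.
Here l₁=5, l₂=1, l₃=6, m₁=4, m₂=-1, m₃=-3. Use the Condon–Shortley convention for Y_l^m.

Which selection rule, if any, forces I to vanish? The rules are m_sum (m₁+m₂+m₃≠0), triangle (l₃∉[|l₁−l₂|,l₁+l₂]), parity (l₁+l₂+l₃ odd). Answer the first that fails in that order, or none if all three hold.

none

Σmᵢ = 0  ✓
l₃∈[|l₁−l₂|,l₁+l₂]=[4,6], have l₃=6  ✓
Σlᵢ = 12 ⇒ even  ✓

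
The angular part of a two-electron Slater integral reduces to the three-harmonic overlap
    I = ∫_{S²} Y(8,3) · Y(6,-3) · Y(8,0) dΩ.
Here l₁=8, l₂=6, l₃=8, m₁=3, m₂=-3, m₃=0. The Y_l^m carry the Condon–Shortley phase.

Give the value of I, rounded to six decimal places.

0.100771

m-sum 0 ✓  L=22 even ✓  2≤8≤14 ✓
Π(2lᵢ+1) = 17×13×17 = 3757
triangle coeff Δ(8,6,8) = 1/13742520792
Σ_t [0,6]: t=0:+1/41803776000 t=1:−1/435456000 t=2:+1/39813120 t=3:−1/18662400 t=4:+1/39813120 t=5:−1/435456000 t=6:+1/41803776000 = -11/1393459200
(3j)²=600/96577 [(8 6 8; 0 0 0)], sign=-1
Σ_t [0,3]: t=0:+1/373248000 t=1:−1/99532800 t=2:+1/174182400 t=3:−1/2090188800 = -11/5225472000
(3j)²=528/96577 [(8 6 8; 3 -3 0)], sign=-1
⇒ 4πI² = 316800/2482597
I = (+1)√(316800/2482597/(4π)) = 0.10077076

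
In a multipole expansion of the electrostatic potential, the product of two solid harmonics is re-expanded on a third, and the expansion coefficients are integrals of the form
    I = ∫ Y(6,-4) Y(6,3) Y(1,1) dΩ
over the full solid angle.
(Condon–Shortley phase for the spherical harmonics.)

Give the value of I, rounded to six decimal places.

l₁+l₂+l₃=13 is odd: 3j(l;000)=0 ⇒ I=0

0.000000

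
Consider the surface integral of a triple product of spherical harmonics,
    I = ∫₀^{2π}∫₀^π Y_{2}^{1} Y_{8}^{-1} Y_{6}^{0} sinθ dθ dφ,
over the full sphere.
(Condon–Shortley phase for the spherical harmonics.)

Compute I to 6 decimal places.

Rules hold: Σm=0, L=16 even, 6≤6≤10.
N = 5·17·13 = 1105
Δ = 4!·0!·12!/17! = 1/30940
Racah Σ t=2..2: t=2:+1/2073600 = 1/2073600
⇒ 3j(2 8 6; 0 0 0)² = 28/1105, sgn +1
Racah Σ t=1..1: t=1:−1/3110400 = -1/3110400
⇒ 3j(2 8 6; 1 -1 0)² = 21/1105, sgn -1
4πI² = N·(3j₀)²·(3jₘ)² = 588/1105
I = -1·√(0.532127/4π) = -0.20577973

-0.205780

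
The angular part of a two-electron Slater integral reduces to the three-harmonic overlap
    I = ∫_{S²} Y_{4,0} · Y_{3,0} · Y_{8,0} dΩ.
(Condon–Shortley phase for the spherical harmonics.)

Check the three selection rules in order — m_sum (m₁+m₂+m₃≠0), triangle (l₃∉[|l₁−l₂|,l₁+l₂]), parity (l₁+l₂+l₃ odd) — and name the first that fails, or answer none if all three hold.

triangle

azimuthal sum: 0 + 0 + 0 = 0  ✓
1 ≤ 8 ≤ 7 (triangle on l)  ✗
L = 4 + 3 + 8 = 15 (odd)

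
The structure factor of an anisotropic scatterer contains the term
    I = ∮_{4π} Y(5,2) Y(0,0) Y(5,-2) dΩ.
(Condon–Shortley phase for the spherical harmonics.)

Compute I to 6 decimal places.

0.282095

m-sum 0 ✓  L=10 even ✓  5≤5≤5 ✓
Π(2lᵢ+1) = 11×1×11 = 121
triangle coeff Δ(5,0,5) = 1/11
Σ_t [0,0]: t=0:+1/14400 = 1/14400
(3j)²=1/11 [(5 0 5; 0 0 0)], sign=-1
Σ_t [0,0]: t=0:+1/30240 = 1/30240
(3j)²=1/11 [(5 0 5; 2 0 -2)], sign=-1
⇒ 4πI² = 1/1
I = (+1)√(1/1/(4π)) = 0.28209479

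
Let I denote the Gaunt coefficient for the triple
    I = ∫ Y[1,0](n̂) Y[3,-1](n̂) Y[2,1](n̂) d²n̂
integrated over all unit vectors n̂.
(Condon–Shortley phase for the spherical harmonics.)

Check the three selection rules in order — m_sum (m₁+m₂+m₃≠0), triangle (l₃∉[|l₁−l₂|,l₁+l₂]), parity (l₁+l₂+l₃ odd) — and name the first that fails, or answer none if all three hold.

none

m₁+m₂+m₃ = 0 − 1 + 1 = 0  ✓
triangle: |1−3|=2 ≤ l₃=2 ≤ 1+3=4  ✓
parity: l₁+l₂+l₃ = 6 is even  ✓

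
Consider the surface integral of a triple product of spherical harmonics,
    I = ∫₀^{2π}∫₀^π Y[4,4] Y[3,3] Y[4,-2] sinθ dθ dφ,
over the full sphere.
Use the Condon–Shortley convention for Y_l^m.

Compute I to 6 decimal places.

4 + 3 − 2 = 5 ≠ 0: azimuthal integral kills it; I = 0

0.000000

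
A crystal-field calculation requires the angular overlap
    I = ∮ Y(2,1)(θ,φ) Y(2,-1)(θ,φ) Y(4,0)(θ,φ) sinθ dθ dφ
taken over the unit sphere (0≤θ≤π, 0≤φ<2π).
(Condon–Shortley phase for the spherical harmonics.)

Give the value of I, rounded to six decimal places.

0.161197

m-sum 0 ✓  L=8 even ✓  0≤4≤4 ✓
Π(2lᵢ+1) = 5×5×9 = 225
triangle coeff Δ(2,2,4) = 1/630
Σ_t [0,0]: t=0:+1/16 = 1/16
(3j)²=2/35 [(2 2 4; 0 0 0)], sign=+1
Σ_t [0,0]: t=0:+1/36 = 1/36
(3j)²=8/315 [(2 2 4; 1 -1 0)], sign=+1
⇒ 4πI² = 16/49
I = (+1)√(16/49/(4π)) = 0.16119702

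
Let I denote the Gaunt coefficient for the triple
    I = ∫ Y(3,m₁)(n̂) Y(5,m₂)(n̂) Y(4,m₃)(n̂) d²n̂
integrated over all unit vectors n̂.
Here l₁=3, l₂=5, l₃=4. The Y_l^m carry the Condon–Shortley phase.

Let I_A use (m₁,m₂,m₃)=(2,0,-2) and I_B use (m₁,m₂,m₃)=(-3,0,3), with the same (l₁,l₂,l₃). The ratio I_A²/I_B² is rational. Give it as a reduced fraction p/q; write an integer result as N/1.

64/21

l's match ⇒ only the (l;m) 3-j factors differ between A and B.
A: triangle coeff Δ(3,5,4) = 1/180180; Σ_t [0,1]: t=0:+1/2880 t=1:−1/576 = -1/720; (3j)²=80/3003 [(3 5 4; 2 0 -2)], sign=-1
B: triangle coeff Δ(3,5,4) = 1/180180; Σ_t [4,4]: t=4:+1/5760 = 1/5760; (3j)²=5/572 [(3 5 4; -3 0 3)], sign=-1
I_A²/I_B² = (80/3003)/(5/572) = 64/21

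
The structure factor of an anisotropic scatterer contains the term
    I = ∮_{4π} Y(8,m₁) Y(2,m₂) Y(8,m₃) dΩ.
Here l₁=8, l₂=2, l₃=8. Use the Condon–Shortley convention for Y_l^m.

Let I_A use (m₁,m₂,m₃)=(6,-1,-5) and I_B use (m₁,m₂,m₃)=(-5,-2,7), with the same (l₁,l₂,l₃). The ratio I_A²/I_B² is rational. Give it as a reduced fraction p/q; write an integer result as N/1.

121/30

Shared (l₁,l₂,l₃)=(8,2,8): N and (l;000)² cancel in I_A²/I_B².
A: Δ = 2!·14!·2!/19! = 1/348840; Racah Σ t=0..1: t=0:+1/1916006400 t=1:−1/12454041600 = 1/2264371200; ⇒ 3j(8 2 8; 6 -1 -5)² = 847/38760, sgn -1
B: Δ = 2!·14!·2!/19! = 1/348840; Racah Σ t=0..0: t=0:+1/24908083200 = 1/24908083200; ⇒ 3j(8 2 8; -5 -2 7)² = 7/1292, sgn -1
I_A²/I_B² = (847/38760)/(7/1292) = 121/30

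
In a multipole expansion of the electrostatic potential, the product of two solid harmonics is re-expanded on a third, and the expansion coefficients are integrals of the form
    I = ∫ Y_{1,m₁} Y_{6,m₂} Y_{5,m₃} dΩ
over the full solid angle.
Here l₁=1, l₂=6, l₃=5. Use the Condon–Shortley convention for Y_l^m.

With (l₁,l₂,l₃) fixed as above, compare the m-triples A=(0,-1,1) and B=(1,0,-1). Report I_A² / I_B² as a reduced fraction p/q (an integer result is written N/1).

7/3

l's match ⇒ only the (l;m) 3-j factors differ between A and B.
A: triangle coeff Δ(1,6,5) = 1/858; Σ_t [1,1]: t=1:−1/17280 = -1/17280; (3j)²=35/858 [(1 6 5; 0 -1 1)], sign=-1
B: triangle coeff Δ(1,6,5) = 1/858; Σ_t [0,0]: t=0:+1/34560 = 1/34560; (3j)²=5/286 [(1 6 5; 1 0 -1)], sign=+1
I_A²/I_B² = (35/858)/(5/286) = 7/3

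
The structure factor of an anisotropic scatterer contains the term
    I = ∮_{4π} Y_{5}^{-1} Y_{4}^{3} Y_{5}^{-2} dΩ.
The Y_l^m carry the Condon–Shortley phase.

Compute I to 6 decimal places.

Rules hold: Σm=0, L=14 even, 1≤5≤9.
N = 11·9·11 = 1089
Δ = 4!·6!·4!/15! = 1/3153150
Racah Σ t=0..4: t=0:+1/69120 t=1:−1/1728 t=2:+1/576 t=3:−1/1728 t=4:+1/69120 = 7/11520
⇒ 3j(5 4 5; 0 0 0)² = 2/143, sgn -1
Racah Σ t=3..4: t=3:−1/5184 t=4:+1/6912 = -1/20736
⇒ 3j(5 4 5; -1 3 -2)² = 5/2574, sgn +1
4πI² = N·(3j₀)²·(3jₘ)² = 5/169
I = -1·√(0.0295858/4π) = -0.04852178

-0.048522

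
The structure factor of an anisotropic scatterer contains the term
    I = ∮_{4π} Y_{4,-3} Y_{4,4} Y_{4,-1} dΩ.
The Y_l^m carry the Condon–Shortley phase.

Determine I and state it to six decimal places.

-0.168431

Rules hold: Σm=0, L=12 even, 0≤4≤8.
N = 9·9·9 = 729
Δ = 4!·4!·4!/13! = 1/450450
Racah Σ t=0..4: t=0:+1/13824 t=1:−1/216 t=2:+1/64 t=3:−1/216 t=4:+1/13824 = 5/768
⇒ 3j(4 4 4; 0 0 0)² = 18/1001, sgn +1
Racah Σ t=4..4: t=4:+1/3456 = 1/3456
⇒ 3j(4 4 4; -3 4 -1)² = 35/1287, sgn -1
4πI² = N·(3j₀)²·(3jₘ)² = 7290/20449
I = -1·√(0.356497/4π) = -0.16843130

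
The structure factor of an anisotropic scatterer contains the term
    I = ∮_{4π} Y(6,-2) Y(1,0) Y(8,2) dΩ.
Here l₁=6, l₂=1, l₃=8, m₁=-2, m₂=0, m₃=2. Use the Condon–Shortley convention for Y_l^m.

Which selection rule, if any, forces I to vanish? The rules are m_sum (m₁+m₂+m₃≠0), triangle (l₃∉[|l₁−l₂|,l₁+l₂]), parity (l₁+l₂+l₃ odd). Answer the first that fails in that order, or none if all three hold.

m₁+m₂+m₃ = -2 + 0 + 2 = 0  ✓
triangle: |6−1|=5 ≤ l₃=8 ≤ 6+1=7  ✗
parity: l₁+l₂+l₃ = 15 is odd

triangle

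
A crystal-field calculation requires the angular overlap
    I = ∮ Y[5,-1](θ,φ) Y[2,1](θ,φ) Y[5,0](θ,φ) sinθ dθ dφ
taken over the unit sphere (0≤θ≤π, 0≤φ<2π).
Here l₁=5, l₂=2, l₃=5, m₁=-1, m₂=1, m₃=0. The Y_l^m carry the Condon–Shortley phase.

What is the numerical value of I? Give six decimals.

Checks pass: Σm=0; 12 even; l₃=5∈[3,7].
(2·5+1)(2·2+1)(2·5+1) = 605
Δ: 2! 8! 2! / 13! → 1/38610
sum: t=0:+1/2880 t=1:−1/576 t=2:+1/2880 = -1/960
3j²(5 2 5; 0 0 0) = Δ·Π!·Σ² = 10/429  (sign +1)
sum: t=1:−1/1440 t=2:+1/1152 = 1/5760
3j²(5 2 5; -1 1 0) = Δ·Π!·Σ² = 1/858  (sign -1)
combine: 4πI² = 605·10/429·1/858 = 25/1521
take √, sign -1: I = -0.03616600

-0.036166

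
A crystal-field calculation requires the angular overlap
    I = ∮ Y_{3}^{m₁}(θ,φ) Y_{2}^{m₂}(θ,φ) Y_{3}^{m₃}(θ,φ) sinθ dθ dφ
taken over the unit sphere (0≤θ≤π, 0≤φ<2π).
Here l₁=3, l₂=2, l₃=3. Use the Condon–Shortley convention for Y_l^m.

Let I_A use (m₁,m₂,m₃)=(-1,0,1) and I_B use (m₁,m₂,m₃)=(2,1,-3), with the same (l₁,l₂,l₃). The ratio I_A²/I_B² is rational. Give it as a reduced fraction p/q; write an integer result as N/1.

Same 3,2,3: normalisation and zero-m 3j drop out of the ratio.
A: Δ: 2! 4! 2! / 9! → 1/3780; sum: t=0:+1/96 t=1:−1/6 t=2:+1/16 = -3/32; 3j²(3 2 3; -1 0 1) = Δ·Π!·Σ² = 3/140  (sign -1)
B: Δ: 2! 4! 2! / 9! → 1/3780; sum: t=1:−1/48 = -1/48; 3j²(3 2 3; 2 1 -3) = Δ·Π!·Σ² = 5/84  (sign -1)
I_A²/I_B² = (3/140)/(5/84) = 9/25

9/25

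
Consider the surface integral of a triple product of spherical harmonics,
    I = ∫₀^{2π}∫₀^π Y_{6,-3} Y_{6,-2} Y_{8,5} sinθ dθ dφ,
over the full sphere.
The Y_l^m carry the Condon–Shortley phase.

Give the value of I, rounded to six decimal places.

-0.073236

Checks pass: Σm=0; 20 even; l₃=8∈[0,12].
(2·6+1)(2·6+1)(2·8+1) = 2873
Δ: 4! 8! 8! / 21! → 1/1309458150
sum: t=0:+1/49766400 t=1:−1/3110400 t=2:+1/1327104 t=3:−1/3110400 t=4:+1/49766400 = 1/6635520
3j²(6 6 8; 0 0 0) = Δ·Π!·Σ² = 350/46189  (sign +1)
sum: t=1:−1/174182400 t=2:+1/29030400 t=3:−1/43545600 t=4:+1/696729600 = 1/139345920
3j²(6 6 8; -3 -2 5) = Δ·Π!·Σ² = 1/323  (sign -1)
combine: 4πI² = 2873·350/46189·1/323 = 4550/67507
take √, sign -1: I = -0.07323629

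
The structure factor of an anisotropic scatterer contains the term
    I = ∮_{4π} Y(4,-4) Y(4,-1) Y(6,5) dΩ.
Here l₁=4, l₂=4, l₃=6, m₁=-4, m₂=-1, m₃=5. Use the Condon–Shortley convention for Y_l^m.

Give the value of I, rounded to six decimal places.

0.200167

Rules hold: Σm=0, L=14 even, 0≤6≤8.
N = 9·9·13 = 1053
Δ = 2!·6!·6!/15! = 1/1261260
Racah Σ t=0..2: t=0:+1/4608 t=1:−1/1296 t=2:+1/4608 = -7/20736
⇒ 3j(4 4 6; 0 0 0)² = 20/1287, sgn -1
Racah Σ t=2..2: t=2:+1/172800 = 1/172800
⇒ 3j(4 4 6; -4 -1 5)² = 2/65, sgn -1
4πI² = N·(3j₀)²·(3jₘ)² = 72/143
I = +1·√(0.503497/4π) = 0.20016738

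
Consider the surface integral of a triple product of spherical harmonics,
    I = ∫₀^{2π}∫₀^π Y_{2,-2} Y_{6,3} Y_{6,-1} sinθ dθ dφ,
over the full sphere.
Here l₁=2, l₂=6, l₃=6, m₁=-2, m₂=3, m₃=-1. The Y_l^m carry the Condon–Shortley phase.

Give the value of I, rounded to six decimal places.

0.177674

m-sum 0 ✓  L=14 even ✓  4≤6≤8 ✓
Π(2lᵢ+1) = 5×13×13 = 845
triangle coeff Δ(2,6,6) = 1/90090
Σ_t [0,2]: t=0:+1/69120 t=1:−1/14400 t=2:+1/69120 = -7/172800
(3j)²=14/715 [(2 6 6; 0 0 0)], sign=-1
Σ_t [2,2]: t=2:+1/120960 = 1/120960
(3j)²=24/1001 [(2 6 6; -2 3 -1)], sign=-1
⇒ 4πI² = 48/121
I = (+1)√(48/121/(4π)) = 0.17767364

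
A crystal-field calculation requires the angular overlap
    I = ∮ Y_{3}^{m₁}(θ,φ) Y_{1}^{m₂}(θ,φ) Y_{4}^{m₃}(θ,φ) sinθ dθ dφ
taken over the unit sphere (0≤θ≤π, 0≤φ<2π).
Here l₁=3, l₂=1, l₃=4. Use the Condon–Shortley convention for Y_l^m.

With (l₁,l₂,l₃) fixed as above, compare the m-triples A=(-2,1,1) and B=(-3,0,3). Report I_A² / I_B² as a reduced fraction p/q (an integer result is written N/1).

3/7

Same 3,1,4: normalisation and zero-m 3j drop out of the ratio.
A: Δ: 0! 6! 2! / 9! → 1/252; sum: t=0:+1/240 = 1/240; 3j²(3 1 4; -2 1 1) = Δ·Π!·Σ² = 1/84  (sign -1)
B: Δ: 0! 6! 2! / 9! → 1/252; sum: t=0:+1/720 = 1/720; 3j²(3 1 4; -3 0 3) = Δ·Π!·Σ² = 1/36  (sign -1)
I_A²/I_B² = (1/84)/(1/36) = 3/7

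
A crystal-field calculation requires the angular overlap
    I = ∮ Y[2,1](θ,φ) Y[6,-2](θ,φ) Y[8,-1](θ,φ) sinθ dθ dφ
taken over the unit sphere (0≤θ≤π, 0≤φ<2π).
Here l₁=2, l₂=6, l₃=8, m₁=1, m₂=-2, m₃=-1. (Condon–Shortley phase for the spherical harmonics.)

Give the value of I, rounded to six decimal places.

Σmᵢ = -2 ≠ 0, so the φ-integral vanishes; I = 0

0.000000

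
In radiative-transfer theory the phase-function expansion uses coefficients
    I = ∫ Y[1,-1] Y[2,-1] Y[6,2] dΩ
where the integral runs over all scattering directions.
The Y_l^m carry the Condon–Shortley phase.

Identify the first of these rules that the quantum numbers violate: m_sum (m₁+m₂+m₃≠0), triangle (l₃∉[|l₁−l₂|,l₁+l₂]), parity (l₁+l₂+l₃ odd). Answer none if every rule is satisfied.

triangle

azimuthal sum: -1 − 1 + 2 = 0  ✓
1 ≤ 6 ≤ 3 (triangle on l)  ✗
L = 1 + 2 + 6 = 9 (odd)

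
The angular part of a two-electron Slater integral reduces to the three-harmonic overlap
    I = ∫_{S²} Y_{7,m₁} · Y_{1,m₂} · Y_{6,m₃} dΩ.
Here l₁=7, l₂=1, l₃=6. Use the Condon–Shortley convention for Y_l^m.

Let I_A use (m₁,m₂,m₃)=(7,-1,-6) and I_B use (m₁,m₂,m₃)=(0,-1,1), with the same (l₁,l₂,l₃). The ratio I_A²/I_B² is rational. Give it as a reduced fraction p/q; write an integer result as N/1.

Shared (l₁,l₂,l₃)=(7,1,6): N and (l;000)² cancel in I_A²/I_B².
A: Δ = 2!·12!·0!/15! = 1/1365; Racah Σ t=0..0: t=0:+1/958003200 = 1/958003200; ⇒ 3j(7 1 6; 7 -1 -6)² = 1/15, sgn +1
B: Δ = 2!·12!·0!/15! = 1/1365; Racah Σ t=0..0: t=0:+1/1209600 = 1/1209600; ⇒ 3j(7 1 6; 0 -1 1)² = 1/65, sgn -1
I_A²/I_B² = (1/15)/(1/65) = 13/3

13/3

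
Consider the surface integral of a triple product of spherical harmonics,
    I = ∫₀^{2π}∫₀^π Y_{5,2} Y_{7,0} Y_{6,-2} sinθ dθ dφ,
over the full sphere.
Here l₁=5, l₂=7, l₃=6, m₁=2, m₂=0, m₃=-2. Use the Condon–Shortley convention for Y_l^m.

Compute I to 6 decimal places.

-0.114807

Rules hold: Σm=0, L=18 even, 2≤6≤12.
N = 11·15·13 = 2145
Δ = 6!·4!·8!/19! = 1/174594420
Racah Σ t=1..5: t=1:−1/4147200 t=2:+1/207360 t=3:−1/82944 t=4:+1/207360 t=5:−1/4147200 = -1/345600
⇒ 3j(5 7 6; 0 0 0)² = 420/46189, sgn -1
Racah Σ t=0..3: t=0:+1/21772800 t=1:−1/691200 t=2:+1/207360 t=3:−1/497664 = 41/29030400
⇒ 3j(5 7 6; 2 0 -2)² = 11767/1385670, sgn +1
4πI² = N·(3j₀)²·(3jₘ)² = 2471070/14919047
I = -1·√(0.165632/4π) = -0.11480665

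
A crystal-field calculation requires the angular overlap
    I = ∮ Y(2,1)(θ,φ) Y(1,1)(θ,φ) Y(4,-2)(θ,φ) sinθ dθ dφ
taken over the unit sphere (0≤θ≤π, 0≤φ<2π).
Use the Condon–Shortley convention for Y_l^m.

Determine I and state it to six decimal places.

l₃=4 ∉ [1,3] — triangle fails ⇒ I = 0

0.000000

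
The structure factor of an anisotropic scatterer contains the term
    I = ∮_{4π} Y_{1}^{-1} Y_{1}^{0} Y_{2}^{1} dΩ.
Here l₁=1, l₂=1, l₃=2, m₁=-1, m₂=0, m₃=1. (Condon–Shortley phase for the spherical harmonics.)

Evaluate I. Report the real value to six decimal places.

-0.218510

Checks pass: Σm=0; 4 even; l₃=2∈[0,2].
(2·1+1)(2·1+1)(2·2+1) = 45
Δ: 0! 2! 2! / 5! → 1/30
sum: t=0:+1/1 = 1/1
3j²(1 1 2; 0 0 0) = Δ·Π!·Σ² = 2/15  (sign +1)
sum: t=0:+1/2 = 1/2
3j²(1 1 2; -1 0 1) = Δ·Π!·Σ² = 1/10  (sign -1)
combine: 4πI² = 45·2/15·1/10 = 3/5
take √, sign -1: I = -0.21850969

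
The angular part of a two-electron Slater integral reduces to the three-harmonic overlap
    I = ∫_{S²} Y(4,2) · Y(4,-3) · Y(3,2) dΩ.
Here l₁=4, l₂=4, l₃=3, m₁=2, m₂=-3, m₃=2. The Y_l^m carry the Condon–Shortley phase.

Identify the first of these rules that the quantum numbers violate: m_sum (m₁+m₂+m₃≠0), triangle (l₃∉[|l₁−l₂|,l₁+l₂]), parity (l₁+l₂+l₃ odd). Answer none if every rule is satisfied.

m_sum

m₁+m₂+m₃ = 2 − 3 + 2 = 1  ✗
triangle: |4−4|=0 ≤ l₃=3 ≤ 4+4=8
parity: l₁+l₂+l₃ = 11 is odd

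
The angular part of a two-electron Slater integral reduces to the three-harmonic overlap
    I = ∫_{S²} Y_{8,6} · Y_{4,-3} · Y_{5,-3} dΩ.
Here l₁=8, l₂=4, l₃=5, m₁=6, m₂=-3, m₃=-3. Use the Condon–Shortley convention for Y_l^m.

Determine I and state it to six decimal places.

0.000000

Σlᵢ=17 odd — θ-integrand is odd under cosθ→−cosθ; I=0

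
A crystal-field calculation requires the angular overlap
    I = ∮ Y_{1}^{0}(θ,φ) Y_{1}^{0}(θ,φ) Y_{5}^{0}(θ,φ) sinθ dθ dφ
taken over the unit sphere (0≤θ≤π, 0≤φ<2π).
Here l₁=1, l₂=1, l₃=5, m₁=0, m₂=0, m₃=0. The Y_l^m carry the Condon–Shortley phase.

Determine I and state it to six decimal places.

l₃=5 ∉ [0,2] — triangle fails ⇒ I = 0

0.000000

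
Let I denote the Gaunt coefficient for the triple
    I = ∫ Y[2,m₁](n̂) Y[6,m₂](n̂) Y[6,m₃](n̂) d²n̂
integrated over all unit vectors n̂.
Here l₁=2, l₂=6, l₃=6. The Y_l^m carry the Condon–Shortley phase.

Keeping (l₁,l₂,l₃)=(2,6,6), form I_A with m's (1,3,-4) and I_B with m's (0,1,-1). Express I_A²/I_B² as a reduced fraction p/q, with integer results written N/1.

245/169

Shared (l₁,l₂,l₃)=(2,6,6): N and (l;000)² cancel in I_A²/I_B².
A: Δ = 2!·2!·10!/15! = 1/90090; Racah Σ t=0..1: t=0:+1/725760 t=1:−1/161280 = -1/207360; ⇒ 3j(2 6 6; 1 3 -4)² = 7/286, sgn -1
B: Δ = 2!·2!·10!/15! = 1/90090; Racah Σ t=0..2: t=0:+1/120960 t=1:−1/17280 t=2:+1/57600 = -13/403200; ⇒ 3j(2 6 6; 0 1 -1)² = 13/770, sgn +1
I_A²/I_B² = (7/286)/(13/770) = 245/169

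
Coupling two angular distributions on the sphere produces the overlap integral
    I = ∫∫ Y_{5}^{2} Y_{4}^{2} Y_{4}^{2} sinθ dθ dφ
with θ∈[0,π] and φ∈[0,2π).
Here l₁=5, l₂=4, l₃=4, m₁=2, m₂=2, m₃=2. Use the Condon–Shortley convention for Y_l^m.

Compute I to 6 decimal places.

0.000000

2 + 2 + 2 = 6 ≠ 0: azimuthal integral kills it; I = 0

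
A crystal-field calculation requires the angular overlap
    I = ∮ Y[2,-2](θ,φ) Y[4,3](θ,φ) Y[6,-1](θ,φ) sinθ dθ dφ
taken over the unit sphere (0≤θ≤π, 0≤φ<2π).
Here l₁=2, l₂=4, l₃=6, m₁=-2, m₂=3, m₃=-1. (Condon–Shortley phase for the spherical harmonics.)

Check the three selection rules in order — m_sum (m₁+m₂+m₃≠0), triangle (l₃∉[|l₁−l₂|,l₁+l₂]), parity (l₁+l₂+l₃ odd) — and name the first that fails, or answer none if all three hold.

azimuthal sum: -2 + 3 − 1 = 0  ✓
2 ≤ 6 ≤ 6 (triangle on l)  ✓
L = 2 + 4 + 6 = 12 (even)  ✓

none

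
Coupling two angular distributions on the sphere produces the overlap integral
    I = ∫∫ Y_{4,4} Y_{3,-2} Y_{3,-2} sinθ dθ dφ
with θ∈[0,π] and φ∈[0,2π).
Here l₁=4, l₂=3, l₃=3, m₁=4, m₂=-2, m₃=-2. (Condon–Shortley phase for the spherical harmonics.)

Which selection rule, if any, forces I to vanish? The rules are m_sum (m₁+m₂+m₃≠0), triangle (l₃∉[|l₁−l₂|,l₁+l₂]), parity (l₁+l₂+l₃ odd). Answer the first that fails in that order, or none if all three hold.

none

m₁+m₂+m₃ = 4 − 2 − 2 = 0  ✓
triangle: |4−3|=1 ≤ l₃=3 ≤ 4+3=7  ✓
parity: l₁+l₂+l₃ = 10 is even  ✓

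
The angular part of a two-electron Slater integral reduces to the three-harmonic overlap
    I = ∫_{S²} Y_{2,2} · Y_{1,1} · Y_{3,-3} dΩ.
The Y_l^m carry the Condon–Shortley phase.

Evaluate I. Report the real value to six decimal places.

-0.319865

Checks pass: Σm=0; 6 even; l₃=3∈[1,3].
(2·2+1)(2·1+1)(2·3+1) = 105
Δ: 0! 4! 2! / 7! → 1/105
sum: t=0:+1/4 = 1/4
3j²(2 1 3; 0 0 0) = Δ·Π!·Σ² = 3/35  (sign -1)
sum: t=0:+1/48 = 1/48
3j²(2 1 3; 2 1 -3) = Δ·Π!·Σ² = 1/7  (sign +1)
combine: 4πI² = 105·3/35·1/7 = 9/7
take √, sign -1: I = -0.31986543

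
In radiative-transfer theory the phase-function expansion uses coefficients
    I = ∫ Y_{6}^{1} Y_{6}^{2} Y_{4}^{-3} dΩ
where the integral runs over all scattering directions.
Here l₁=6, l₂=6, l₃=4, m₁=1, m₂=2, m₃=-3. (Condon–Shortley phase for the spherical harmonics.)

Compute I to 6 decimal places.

-0.039511

Rules hold: Σm=0, L=16 even, 0≤4≤12.
N = 13·13·9 = 1521
Δ = 8!·4!·4!/17! = 1/15315300
Racah Σ t=2..6: t=2:+1/829440 t=3:−1/25920 t=4:+1/9216 t=5:−1/25920 t=6:+1/829440 = 7/207360
⇒ 3j(6 6 4; 0 0 0)² = 28/2431, sgn +1
Racah Σ t=4..5: t=4:+1/82944 t=5:−1/103680 = 1/414720
⇒ 3j(6 6 4; 1 2 -3)² = 49/43758, sgn -1
4πI² = N·(3j₀)²·(3jₘ)² = 686/34969
I = -1·√(0.0196174/4π) = -0.03951077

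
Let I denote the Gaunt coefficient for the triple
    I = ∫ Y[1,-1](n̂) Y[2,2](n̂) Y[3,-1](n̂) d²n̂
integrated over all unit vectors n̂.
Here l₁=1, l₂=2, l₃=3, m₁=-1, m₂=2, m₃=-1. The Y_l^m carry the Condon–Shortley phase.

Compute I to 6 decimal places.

m-sum 0 ✓  L=6 even ✓  1≤3≤3 ✓
Π(2lᵢ+1) = 3×5×7 = 105
triangle coeff Δ(1,2,3) = 1/105
Σ_t [0,0]: t=0:+1/4 = 1/4
(3j)²=3/35 [(1 2 3; 0 0 0)], sign=-1
Σ_t [0,0]: t=0:+1/48 = 1/48
(3j)²=1/105 [(1 2 3; -1 2 -1)], sign=+1
⇒ 4πI² = 3/35
I = (-1)√(3/35/(4π)) = -0.08258890

-0.082589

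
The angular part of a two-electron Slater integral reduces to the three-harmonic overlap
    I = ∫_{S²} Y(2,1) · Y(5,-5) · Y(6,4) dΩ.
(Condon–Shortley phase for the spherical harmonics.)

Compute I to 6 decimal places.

0.000000

L=13 odd ⇒ parity kills the (l;000) factor ⇒ I = 0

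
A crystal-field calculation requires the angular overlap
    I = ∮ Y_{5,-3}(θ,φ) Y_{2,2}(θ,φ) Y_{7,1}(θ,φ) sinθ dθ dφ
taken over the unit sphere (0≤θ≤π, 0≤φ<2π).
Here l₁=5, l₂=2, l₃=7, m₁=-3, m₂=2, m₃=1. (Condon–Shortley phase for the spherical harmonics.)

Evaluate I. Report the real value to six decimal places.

-0.043890

Checks pass: Σm=0; 14 even; l₃=7∈[3,7].
(2·5+1)(2·2+1)(2·7+1) = 825
Δ: 0! 10! 4! / 15! → 1/15015
sum: t=0:+1/57600 = 1/57600
3j²(5 2 7; 0 0 0) = Δ·Π!·Σ² = 21/715  (sign -1)
sum: t=0:+1/1935360 = 1/1935360
3j²(5 2 7; -3 2 1) = Δ·Π!·Σ² = 1/1001  (sign +1)
combine: 4πI² = 825·21/715·1/1001 = 45/1859
take √, sign -1: I = -0.04388960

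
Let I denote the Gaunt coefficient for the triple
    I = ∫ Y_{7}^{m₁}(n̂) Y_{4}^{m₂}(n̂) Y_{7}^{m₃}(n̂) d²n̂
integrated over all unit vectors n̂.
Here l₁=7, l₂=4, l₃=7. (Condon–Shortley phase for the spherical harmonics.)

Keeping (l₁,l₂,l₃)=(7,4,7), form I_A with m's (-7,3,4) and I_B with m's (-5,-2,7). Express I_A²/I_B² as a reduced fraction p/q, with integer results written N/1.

7/18

Same 7,4,7: normalisation and zero-m 3j drop out of the ratio.
A: Δ: 4! 10! 4! / 19! → 1/58198140; sum: t=4:+1/522547200 = 1/522547200; 3j²(7 4 7; -7 3 4) = Δ·Π!·Σ² = 77/11628  (sign -1)
B: Δ: 4! 10! 4! / 19! → 1/58198140; sum: t=2:+1/348364800 = 1/348364800; 3j²(7 4 7; -5 -2 7) = Δ·Π!·Σ² = 11/646  (sign +1)
I_A²/I_B² = (77/11628)/(11/646) = 7/18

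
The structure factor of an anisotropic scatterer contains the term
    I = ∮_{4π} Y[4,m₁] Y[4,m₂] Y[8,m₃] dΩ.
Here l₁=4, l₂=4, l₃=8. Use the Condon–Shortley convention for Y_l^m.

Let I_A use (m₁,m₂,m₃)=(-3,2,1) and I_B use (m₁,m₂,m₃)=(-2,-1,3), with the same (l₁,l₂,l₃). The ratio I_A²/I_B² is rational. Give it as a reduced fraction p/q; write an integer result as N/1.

Shared (l₁,l₂,l₃)=(4,4,8): N and (l;000)² cancel in I_A²/I_B².
A: Δ = 0!·8!·8!/17! = 1/218790; Racah Σ t=0..0: t=0:+1/7257600 = 1/7257600; ⇒ 3j(4 4 8; -3 2 1)² = 14/12155, sgn -1
B: Δ = 0!·8!·8!/17! = 1/218790; Racah Σ t=0..0: t=0:+1/1036800 = 1/1036800; ⇒ 3j(4 4 8; -2 -1 3)² = 14/663, sgn -1
I_A²/I_B² = (14/12155)/(14/663) = 3/55

3/55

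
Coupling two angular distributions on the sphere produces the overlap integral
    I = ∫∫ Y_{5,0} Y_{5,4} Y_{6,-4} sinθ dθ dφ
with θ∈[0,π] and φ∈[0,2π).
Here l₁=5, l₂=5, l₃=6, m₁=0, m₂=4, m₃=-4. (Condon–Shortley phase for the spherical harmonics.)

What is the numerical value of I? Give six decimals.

Checks pass: Σm=0; 16 even; l₃=6∈[0,10].
(2·5+1)(2·5+1)(2·6+1) = 1573
Δ: 4! 6! 6! / 17! → 1/28588560
sum: t=0:+1/345600 t=1:−1/13824 t=2:+1/5184 t=3:−1/13824 t=4:+1/345600 = 7/129600
3j²(5 5 6; 0 0 0) = Δ·Π!·Σ² = 80/7293  (sign +1)
sum: t=3:−1/207360 t=4:+1/345600 = -1/518400
3j²(5 5 6; 0 4 -4) = Δ·Π!·Σ² = 12/2431  (sign -1)
combine: 4πI² = 1573·80/7293·12/2431 = 320/3757
take √, sign -1: I = -0.08232836

-0.082328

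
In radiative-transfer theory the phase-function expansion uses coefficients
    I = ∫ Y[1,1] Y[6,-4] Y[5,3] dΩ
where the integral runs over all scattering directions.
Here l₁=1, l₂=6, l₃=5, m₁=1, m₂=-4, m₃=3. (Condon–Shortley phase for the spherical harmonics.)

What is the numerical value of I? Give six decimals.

0.274090

Checks pass: Σm=0; 12 even; l₃=5∈[5,7].
(2·1+1)(2·6+1)(2·5+1) = 429
Δ: 2! 0! 10! / 13! → 1/858
sum: t=1:−1/14400 = -1/14400
3j²(1 6 5; 0 0 0) = Δ·Π!·Σ² = 6/143  (sign +1)
sum: t=0:+1/161280 = 1/161280
3j²(1 6 5; 1 -4 3) = Δ·Π!·Σ² = 15/286  (sign +1)
combine: 4πI² = 429·6/143·15/286 = 135/143
take √, sign +1: I = 0.27409047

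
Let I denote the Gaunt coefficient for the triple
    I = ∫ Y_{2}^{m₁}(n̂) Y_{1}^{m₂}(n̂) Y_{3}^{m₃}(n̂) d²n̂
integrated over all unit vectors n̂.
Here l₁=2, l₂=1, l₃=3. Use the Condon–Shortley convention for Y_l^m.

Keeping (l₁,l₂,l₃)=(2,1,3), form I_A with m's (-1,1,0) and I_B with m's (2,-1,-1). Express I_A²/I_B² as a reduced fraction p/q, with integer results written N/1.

l's match ⇒ only the (l;m) 3-j factors differ between A and B.
A: triangle coeff Δ(2,1,3) = 1/105; Σ_t [0,0]: t=0:+1/12 = 1/12; (3j)²=1/35 [(2 1 3; -1 1 0)], sign=-1
B: triangle coeff Δ(2,1,3) = 1/105; Σ_t [0,0]: t=0:+1/48 = 1/48; (3j)²=1/105 [(2 1 3; 2 -1 -1)], sign=+1
I_A²/I_B² = (1/35)/(1/105) = 3/1

3/1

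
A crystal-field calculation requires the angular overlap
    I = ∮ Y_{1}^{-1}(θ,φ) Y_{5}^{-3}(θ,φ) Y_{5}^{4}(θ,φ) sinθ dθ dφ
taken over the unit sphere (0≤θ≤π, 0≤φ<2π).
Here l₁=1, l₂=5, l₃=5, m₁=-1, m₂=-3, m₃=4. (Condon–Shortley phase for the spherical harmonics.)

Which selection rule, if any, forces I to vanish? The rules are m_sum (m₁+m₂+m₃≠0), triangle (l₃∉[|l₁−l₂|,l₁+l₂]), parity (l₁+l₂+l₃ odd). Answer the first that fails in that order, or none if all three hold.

parity

azimuthal sum: -1 − 3 + 4 = 0  ✓
4 ≤ 5 ≤ 6 (triangle on l)  ✓
L = 1 + 5 + 5 = 11 (odd)  ✗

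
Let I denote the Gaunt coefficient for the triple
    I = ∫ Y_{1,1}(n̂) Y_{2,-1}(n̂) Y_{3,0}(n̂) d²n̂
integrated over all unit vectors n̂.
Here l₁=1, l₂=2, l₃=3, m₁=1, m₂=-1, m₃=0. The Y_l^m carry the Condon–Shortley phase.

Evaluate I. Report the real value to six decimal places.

0.143048

Rules hold: Σm=0, L=6 even, 1≤3≤3.
N = 3·5·7 = 105
Δ = 0!·2!·4!/7! = 1/105
Racah Σ t=0..0: t=0:+1/4 = 1/4
⇒ 3j(1 2 3; 0 0 0)² = 3/35, sgn -1
Racah Σ t=0..0: t=0:+1/12 = 1/12
⇒ 3j(1 2 3; 1 -1 0)² = 1/35, sgn -1
4πI² = N·(3j₀)²·(3jₘ)² = 9/35
I = +1·√(0.257143/4π) = 0.14304817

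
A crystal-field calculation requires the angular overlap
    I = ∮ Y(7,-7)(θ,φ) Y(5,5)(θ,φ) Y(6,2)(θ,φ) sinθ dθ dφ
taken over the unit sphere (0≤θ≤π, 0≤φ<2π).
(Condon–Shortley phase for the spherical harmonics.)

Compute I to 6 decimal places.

-0.074875

Checks pass: Σm=0; 18 even; l₃=6∈[2,12].
(2·7+1)(2·5+1)(2·6+1) = 2145
Δ: 6! 8! 4! / 19! → 1/174594420
sum: t=1:−1/4147200 t=2:+1/207360 t=3:−1/82944 t=4:+1/207360 t=5:−1/4147200 = -1/345600
3j²(7 5 6; 0 0 0) = Δ·Π!·Σ² = 420/46189  (sign -1)
sum: t=6:+1/696729600 = 1/696729600
3j²(7 5 6; -7 5 2) = Δ·Π!·Σ² = 7/1938  (sign +1)
combine: 4πI² = 2145·420/46189·7/1938 = 7350/104329
take √, sign -1: I = -0.07487489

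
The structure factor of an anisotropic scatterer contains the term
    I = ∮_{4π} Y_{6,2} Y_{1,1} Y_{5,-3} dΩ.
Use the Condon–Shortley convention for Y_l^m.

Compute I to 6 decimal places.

Rules hold: Σm=0, L=12 even, 5≤5≤7.
N = 13·3·11 = 429
Δ = 2!·10!·0!/13! = 1/858
Racah Σ t=1..1: t=1:−1/14400 = -1/14400
⇒ 3j(6 1 5; 0 0 0)² = 6/143, sgn +1
Racah Σ t=2..2: t=2:+1/161280 = 1/161280
⇒ 3j(6 1 5; 2 1 -3)² = 1/143, sgn +1
4πI² = N·(3j₀)²·(3jₘ)² = 18/143
I = +1·√(0.125874/4π) = 0.10008369

0.100084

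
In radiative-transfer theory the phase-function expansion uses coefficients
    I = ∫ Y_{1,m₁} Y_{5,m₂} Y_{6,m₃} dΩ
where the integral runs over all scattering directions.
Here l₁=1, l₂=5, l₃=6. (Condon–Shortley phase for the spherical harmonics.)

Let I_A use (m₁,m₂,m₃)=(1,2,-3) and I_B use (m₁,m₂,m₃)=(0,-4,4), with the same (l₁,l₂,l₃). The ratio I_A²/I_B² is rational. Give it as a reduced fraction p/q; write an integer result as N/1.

9/5

Shared (l₁,l₂,l₃)=(1,5,6): N and (l;000)² cancel in I_A²/I_B².
A: Δ = 0!·2!·10!/13! = 1/858; Racah Σ t=0..0: t=0:+1/60480 = 1/60480; ⇒ 3j(1 5 6; 1 2 -3)² = 6/143, sgn -1
B: Δ = 0!·2!·10!/13! = 1/858; Racah Σ t=0..0: t=0:+1/362880 = 1/362880; ⇒ 3j(1 5 6; 0 -4 4)² = 10/429, sgn +1
I_A²/I_B² = (6/143)/(10/429) = 9/5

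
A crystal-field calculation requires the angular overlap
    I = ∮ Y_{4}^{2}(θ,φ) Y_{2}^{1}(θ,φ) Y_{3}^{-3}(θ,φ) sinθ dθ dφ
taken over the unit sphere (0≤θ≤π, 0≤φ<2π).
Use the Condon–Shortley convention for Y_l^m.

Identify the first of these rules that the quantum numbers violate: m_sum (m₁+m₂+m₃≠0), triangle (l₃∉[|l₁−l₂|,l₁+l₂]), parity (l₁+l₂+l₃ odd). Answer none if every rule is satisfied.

m₁+m₂+m₃ = 2 + 1 − 3 = 0  ✓
triangle: |4−2|=2 ≤ l₃=3 ≤ 4+2=6  ✓
parity: l₁+l₂+l₃ = 9 is odd  ✗

parity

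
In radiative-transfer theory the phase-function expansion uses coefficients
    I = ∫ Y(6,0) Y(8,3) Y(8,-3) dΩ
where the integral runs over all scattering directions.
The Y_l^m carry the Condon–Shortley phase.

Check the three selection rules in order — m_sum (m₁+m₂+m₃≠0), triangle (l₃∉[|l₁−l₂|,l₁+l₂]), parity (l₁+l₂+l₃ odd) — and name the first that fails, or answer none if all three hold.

Σmᵢ = 0  ✓
l₃∈[|l₁−l₂|,l₁+l₂]=[2,14], have l₃=8  ✓
Σlᵢ = 22 ⇒ even  ✓

none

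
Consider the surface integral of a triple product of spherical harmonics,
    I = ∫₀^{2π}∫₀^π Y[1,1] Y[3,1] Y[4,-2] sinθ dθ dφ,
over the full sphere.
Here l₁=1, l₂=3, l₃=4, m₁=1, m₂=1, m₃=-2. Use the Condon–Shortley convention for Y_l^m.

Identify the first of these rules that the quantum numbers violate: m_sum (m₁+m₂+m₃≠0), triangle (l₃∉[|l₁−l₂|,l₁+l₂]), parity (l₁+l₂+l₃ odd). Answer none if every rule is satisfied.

Σmᵢ = 0  ✓
l₃∈[|l₁−l₂|,l₁+l₂]=[2,4], have l₃=4  ✓
Σlᵢ = 8 ⇒ even  ✓

none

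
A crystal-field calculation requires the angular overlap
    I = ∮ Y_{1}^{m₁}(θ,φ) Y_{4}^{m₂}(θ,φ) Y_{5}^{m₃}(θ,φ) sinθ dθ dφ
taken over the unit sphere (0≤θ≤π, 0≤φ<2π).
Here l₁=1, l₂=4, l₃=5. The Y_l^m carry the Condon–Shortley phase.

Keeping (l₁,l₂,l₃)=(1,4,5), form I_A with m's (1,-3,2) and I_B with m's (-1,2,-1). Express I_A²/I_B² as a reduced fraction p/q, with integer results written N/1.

Shared (l₁,l₂,l₃)=(1,4,5): N and (l;000)² cancel in I_A²/I_B².
A: Δ = 0!·2!·8!/11! = 1/495; Racah Σ t=0..0: t=0:+1/10080 = 1/10080; ⇒ 3j(1 4 5; 1 -3 2)² = 1/165, sgn -1
B: Δ = 0!·2!·8!/11! = 1/495; Racah Σ t=0..0: t=0:+1/2880 = 1/2880; ⇒ 3j(1 4 5; -1 2 -1)² = 2/165, sgn +1
I_A²/I_B² = (1/165)/(2/165) = 1/2

1/2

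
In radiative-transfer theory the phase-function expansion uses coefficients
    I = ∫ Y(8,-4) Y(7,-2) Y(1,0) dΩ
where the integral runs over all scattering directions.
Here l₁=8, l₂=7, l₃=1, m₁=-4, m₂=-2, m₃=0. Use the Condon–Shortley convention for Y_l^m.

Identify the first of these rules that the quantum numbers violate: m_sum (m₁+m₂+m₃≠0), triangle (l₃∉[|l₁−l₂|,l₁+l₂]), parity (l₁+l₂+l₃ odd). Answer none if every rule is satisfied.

m_sum

azimuthal sum: -4 − 2 + 0 = -6  ✗
1 ≤ 1 ≤ 15 (triangle on l)
L = 8 + 7 + 1 = 16 (even)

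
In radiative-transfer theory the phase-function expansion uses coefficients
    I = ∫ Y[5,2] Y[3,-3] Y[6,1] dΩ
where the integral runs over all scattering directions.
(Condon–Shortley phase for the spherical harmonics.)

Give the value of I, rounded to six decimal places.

0.145631

Checks pass: Σm=0; 14 even; l₃=6∈[2,8].
(2·5+1)(2·3+1)(2·6+1) = 1001
Δ: 2! 8! 4! / 15! → 1/675675
sum: t=0:+1/8640 t=1:−1/2304 t=2:+1/8640 = -7/34560
3j²(5 3 6; 0 0 0) = Δ·Π!·Σ² = 7/429  (sign -1)
sum: t=0:+1/34560 = 1/34560
3j²(5 3 6; 2 -3 1) = Δ·Π!·Σ² = 7/429  (sign -1)
combine: 4πI² = 1001·7/429·7/429 = 343/1287
take √, sign +1: I = 0.14563067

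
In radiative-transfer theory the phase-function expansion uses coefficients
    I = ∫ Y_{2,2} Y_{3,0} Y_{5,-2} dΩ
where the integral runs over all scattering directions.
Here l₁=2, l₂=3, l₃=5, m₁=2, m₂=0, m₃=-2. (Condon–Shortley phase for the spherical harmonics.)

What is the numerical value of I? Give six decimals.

0.141758

m-sum 0 ✓  L=10 even ✓  1≤5≤5 ✓
Π(2lᵢ+1) = 5×7×11 = 385
triangle coeff Δ(2,3,5) = 1/2310
Σ_t [0,0]: t=0:+1/144 = 1/144
(3j)²=10/231 [(2 3 5; 0 0 0)], sign=-1
Σ_t [0,0]: t=0:+1/864 = 1/864
(3j)²=1/66 [(2 3 5; 2 0 -2)], sign=-1
⇒ 4πI² = 25/99
I = (+1)√(25/99/(4π)) = 0.14175797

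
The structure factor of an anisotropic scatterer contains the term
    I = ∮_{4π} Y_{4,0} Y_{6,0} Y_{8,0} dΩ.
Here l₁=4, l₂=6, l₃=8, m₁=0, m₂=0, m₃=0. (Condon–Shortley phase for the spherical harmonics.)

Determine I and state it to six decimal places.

0.137279

Rules hold: Σm=0, L=18 even, 2≤8≤10.
N = 9·13·17 = 1989
Δ = 2!·6!·10!/19! = 1/23279256
Racah Σ t=0..2: t=0:+1/1658880 t=1:−1/518400 t=2:+1/1658880 = -1/1382400
⇒ 3j(4 6 8; 0 0 0)² = 504/46189, sgn -1
(m-triple is (0,0,0) — same symbol as above.)
4πI² = N·(3j₀)²·(3jₘ)² = 2286144/9653501
I = +1·√(0.23682/4π) = 0.13727910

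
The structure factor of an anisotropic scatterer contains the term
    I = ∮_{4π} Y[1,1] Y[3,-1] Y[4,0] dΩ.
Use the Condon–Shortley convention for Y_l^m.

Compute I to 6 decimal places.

m-sum 0 ✓  L=8 even ✓  2≤4≤4 ✓
Π(2lᵢ+1) = 3×7×9 = 189
triangle coeff Δ(1,3,4) = 1/252
Σ_t [0,0]: t=0:+1/36 = 1/36
(3j)²=4/63 [(1 3 4; 0 0 0)], sign=+1
Σ_t [0,0]: t=0:+1/96 = 1/96
(3j)²=1/42 [(1 3 4; 1 -1 0)], sign=+1
⇒ 4πI² = 2/7
I = (+1)√(2/7/(4π)) = 0.15078601

0.150786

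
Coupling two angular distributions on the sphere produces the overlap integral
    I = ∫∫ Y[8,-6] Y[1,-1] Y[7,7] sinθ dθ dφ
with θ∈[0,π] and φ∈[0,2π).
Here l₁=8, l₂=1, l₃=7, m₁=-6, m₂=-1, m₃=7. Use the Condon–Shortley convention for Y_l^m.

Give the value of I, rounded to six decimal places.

Rules hold: Σm=0, L=16 even, 7≤7≤9.
N = 17·3·15 = 765
Δ = 2!·14!·0!/17! = 1/2040
Racah Σ t=1..1: t=1:−1/25401600 = -1/25401600
⇒ 3j(8 1 7; 0 0 0)² = 8/255, sgn +1
Racah Σ t=0..0: t=0:+1/174356582400 = 1/174356582400
⇒ 3j(8 1 7; -6 -1 7)² = 1/2040, sgn +1
4πI² = N·(3j₀)²·(3jₘ)² = 1/85
I = +1·√(0.0117647/4π) = 0.03059748

0.030597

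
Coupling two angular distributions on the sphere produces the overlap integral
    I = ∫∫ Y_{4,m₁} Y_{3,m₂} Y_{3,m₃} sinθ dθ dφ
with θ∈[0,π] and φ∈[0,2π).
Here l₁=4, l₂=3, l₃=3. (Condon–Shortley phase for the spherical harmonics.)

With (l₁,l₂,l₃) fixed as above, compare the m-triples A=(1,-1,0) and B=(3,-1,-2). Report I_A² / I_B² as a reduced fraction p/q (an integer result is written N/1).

Shared (l₁,l₂,l₃)=(4,3,3): N and (l;000)² cancel in I_A²/I_B².
A: Δ = 4!·4!·2!/11! = 1/34650; Racah Σ t=0..2: t=0:+1/288 t=1:−1/24 t=2:+1/48 = -5/288; ⇒ 3j(4 3 3; 1 -1 0)² = 5/462, sgn +1
B: Δ = 4!·4!·2!/11! = 1/34650; Racah Σ t=0..1: t=0:+1/288 t=1:−1/144 = -1/288; ⇒ 3j(4 3 3; 3 -1 -2)² = 1/99, sgn +1
I_A²/I_B² = (5/462)/(1/99) = 15/14

15/14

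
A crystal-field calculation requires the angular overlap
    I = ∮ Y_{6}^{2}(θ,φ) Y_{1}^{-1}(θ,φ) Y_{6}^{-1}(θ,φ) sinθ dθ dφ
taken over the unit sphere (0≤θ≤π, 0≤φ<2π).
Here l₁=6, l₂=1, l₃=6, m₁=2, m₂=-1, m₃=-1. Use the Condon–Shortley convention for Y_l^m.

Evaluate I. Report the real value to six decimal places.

0.000000

L=13 odd ⇒ parity kills the (l;000) factor ⇒ I = 0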